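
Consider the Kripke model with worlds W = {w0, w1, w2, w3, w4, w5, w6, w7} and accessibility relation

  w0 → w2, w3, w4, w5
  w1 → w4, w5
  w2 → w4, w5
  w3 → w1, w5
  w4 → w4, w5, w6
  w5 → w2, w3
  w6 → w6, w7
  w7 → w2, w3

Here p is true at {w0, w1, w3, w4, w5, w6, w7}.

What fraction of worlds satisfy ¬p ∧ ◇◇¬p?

1/8

w0: ¬p is F, ◇◇¬p is T. ✗
w1: ¬p is F, ◇◇¬p is T. ✗
w2: ¬p is T, ◇◇¬p is T. ✓
w3: ¬p is F, ◇◇¬p is T. ✗
w4: ¬p is F, ◇◇¬p is T. ✗
w5: ¬p is F, ◇◇¬p is F. ✗
w6: ¬p is F, ◇◇¬p is T. ✗
w7: ¬p is F, ◇◇¬p is F. ✗
That's 1 of 8 worlds, so 1/8.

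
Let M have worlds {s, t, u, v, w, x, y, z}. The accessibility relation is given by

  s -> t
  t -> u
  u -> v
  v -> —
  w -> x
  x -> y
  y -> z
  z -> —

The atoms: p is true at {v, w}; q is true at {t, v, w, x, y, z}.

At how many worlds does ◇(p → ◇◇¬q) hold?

5

s: successors {t}; p → ◇◇¬q there: t:T. ✓
t: successors {u}; p → ◇◇¬q there: u:T. ✓
u: successors {v}; p → ◇◇¬q there: v:F. ✗
v: no successors, so ◇(p → ◇◇¬q) fails. ✗
w: successors {x}; p → ◇◇¬q there: x:T. ✓
x: successors {y}; p → ◇◇¬q there: y:T. ✓
y: successors {z}; p → ◇◇¬q there: z:T. ✓
z: no successors, so ◇(p → ◇◇¬q) fails. ✗
Satisfying worlds: {s, t, w, x, y}.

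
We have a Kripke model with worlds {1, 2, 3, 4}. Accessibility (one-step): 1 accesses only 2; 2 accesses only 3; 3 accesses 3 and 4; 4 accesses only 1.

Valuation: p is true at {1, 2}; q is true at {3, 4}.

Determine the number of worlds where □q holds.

1: successors {2}; q there: 2:F. ✗
2: successors {3}; q there: 3:T. ✓
3: successors {3, 4}; q there: 3:T, 4:T. ✓
4: successors {1}; q there: 1:F. ✗
Satisfying worlds: {2, 3}.

2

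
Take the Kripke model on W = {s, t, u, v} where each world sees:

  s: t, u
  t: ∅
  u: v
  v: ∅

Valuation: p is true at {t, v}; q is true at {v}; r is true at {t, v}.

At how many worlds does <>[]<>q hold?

s: successors {t, u}; []<>q there: t:T, u:F. ✓
t: no successors, so <>[]<>q fails. ✗
u: successors {v}; []<>q there: v:T. ✓
v: no successors, so <>[]<>q fails. ✗
Satisfying worlds: {s, u}.

2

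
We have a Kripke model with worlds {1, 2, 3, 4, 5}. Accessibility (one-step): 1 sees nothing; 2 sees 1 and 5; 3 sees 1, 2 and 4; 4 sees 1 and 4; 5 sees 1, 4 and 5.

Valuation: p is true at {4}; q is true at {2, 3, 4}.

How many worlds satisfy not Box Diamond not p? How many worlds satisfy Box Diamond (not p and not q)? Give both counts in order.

4 and 1

For not Box Diamond not p:
1: Box Diamond not p is T. ✗
2: Box Diamond not p is F. ✓
3: Box Diamond not p is F. ✓
4: Box Diamond not p is F. ✓
5: Box Diamond not p is F. ✓
— 4 worlds.
For Box Diamond (not p and not q):
1: no successors, so Box Diamond (not p and not q) holds vacuously. ✓
2: successors {1, 5}; Diamond (not p and not q) there: 1:F, 5:T. ✗
3: successors {1, 2, 4}; Diamond (not p and not q) there: 1:F, 2:T, 4:T. ✗
4: successors {1, 4}; Diamond (not p and not q) there: 1:F, 4:T. ✗
5: successors {1, 4, 5}; Diamond (not p and not q) there: 1:F, 4:T, 5:T. ✗
— 1 world.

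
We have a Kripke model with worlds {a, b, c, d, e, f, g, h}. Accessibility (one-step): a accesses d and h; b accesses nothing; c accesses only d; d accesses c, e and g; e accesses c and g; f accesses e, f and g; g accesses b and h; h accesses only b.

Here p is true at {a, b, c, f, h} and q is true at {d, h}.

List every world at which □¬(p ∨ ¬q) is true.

{b, c}

a: successors {d, h}; ¬(p ∨ ¬q) there: d:T, h:F. ✗
b: no successors, so □¬(p ∨ ¬q) holds vacuously. ✓
c: successors {d}; ¬(p ∨ ¬q) there: d:T. ✓
d: successors {c, e, g}; ¬(p ∨ ¬q) there: c:F, e:F, g:F. ✗
e: successors {c, g}; ¬(p ∨ ¬q) there: c:F, g:F. ✗
f: successors {e, f, g}; ¬(p ∨ ¬q) there: e:F, f:F, g:F. ✗
g: successors {b, h}; ¬(p ∨ ¬q) there: b:F, h:F. ✗
h: successors {b}; ¬(p ∨ ¬q) there: b:F. ✗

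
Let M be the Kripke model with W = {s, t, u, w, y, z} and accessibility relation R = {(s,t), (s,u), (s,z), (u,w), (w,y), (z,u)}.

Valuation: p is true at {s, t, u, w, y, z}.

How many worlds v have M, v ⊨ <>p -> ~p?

2

s: <>p is T, ~p is F. ✗
t: <>p is F, ~p is F. ✓
u: <>p is T, ~p is F. ✗
w: <>p is T, ~p is F. ✗
y: <>p is F, ~p is F. ✓
z: <>p is T, ~p is F. ✗
Satisfying worlds: {t, y}.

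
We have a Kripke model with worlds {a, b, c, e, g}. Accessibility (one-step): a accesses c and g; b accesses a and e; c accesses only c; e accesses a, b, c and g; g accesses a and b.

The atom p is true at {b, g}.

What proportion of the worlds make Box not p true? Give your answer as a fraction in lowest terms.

2/5

a: successors {c, g}; not p there: c:T, g:F. ✗
b: successors {a, e}; not p there: a:T, e:T. ✓
c: successors {c}; not p there: c:T. ✓
e: successors {a, b, c, g}; not p there: a:T, b:F, c:T, g:F. ✗
g: successors {a, b}; not p there: a:T, b:F. ✗
That's 2 of 5 worlds, so 2/5.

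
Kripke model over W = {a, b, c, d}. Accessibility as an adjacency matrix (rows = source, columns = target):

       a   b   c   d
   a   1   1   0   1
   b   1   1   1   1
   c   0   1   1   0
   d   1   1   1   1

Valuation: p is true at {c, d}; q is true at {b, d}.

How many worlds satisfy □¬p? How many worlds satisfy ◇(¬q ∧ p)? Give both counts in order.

For □¬p:
a: successors {a, b, d}; ¬p there: a:T, b:T, d:F. ✗
b: successors {a, b, c, d}; ¬p there: a:T, b:T, c:F, d:F. ✗
c: successors {b, c}; ¬p there: b:T, c:F. ✗
d: successors {a, b, c, d}; ¬p there: a:T, b:T, c:F, d:F. ✗
— 0 worlds.
For ◇(¬q ∧ p):
a: successors {a, b, d}; ¬q ∧ p there: a:F, b:F, d:F. ✗
b: successors {a, b, c, d}; ¬q ∧ p there: a:F, b:F, c:T, d:F. ✓
c: successors {b, c}; ¬q ∧ p there: b:F, c:T. ✓
d: successors {a, b, c, d}; ¬q ∧ p there: a:F, b:F, c:T, d:F. ✓
— 3 worlds.

0 and 3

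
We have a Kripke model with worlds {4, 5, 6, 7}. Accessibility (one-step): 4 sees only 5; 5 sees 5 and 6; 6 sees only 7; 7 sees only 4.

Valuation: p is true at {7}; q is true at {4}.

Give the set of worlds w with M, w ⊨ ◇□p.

4: successors {5}; □p there: 5:F. ✗
5: successors {5, 6}; □p there: 5:F, 6:T. ✓
6: successors {7}; □p there: 7:F. ✗
7: successors {4}; □p there: 4:F. ✗

{5}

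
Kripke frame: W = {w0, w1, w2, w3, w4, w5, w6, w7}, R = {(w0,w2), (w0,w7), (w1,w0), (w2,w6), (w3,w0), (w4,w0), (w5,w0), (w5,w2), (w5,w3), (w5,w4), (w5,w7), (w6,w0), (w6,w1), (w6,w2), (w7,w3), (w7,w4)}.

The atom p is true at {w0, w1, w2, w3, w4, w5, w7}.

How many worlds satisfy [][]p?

w0: successors {w2, w7}; []p there: w2:F, w7:T. ✗
w1: successors {w0}; []p there: w0:T. ✓
w2: successors {w6}; []p there: w6:T. ✓
w3: successors {w0}; []p there: w0:T. ✓
w4: successors {w0}; []p there: w0:T. ✓
w5: successors {w0, w2, w3, w4, w7}; []p there: w0:T, w2:F, w3:T, w4:T, w7:T. ✗
w6: successors {w0, w1, w2}; []p there: w0:T, w1:T, w2:F. ✗
w7: successors {w3, w4}; []p there: w3:T, w4:T. ✓
Satisfying worlds: {w1, w2, w3, w4, w7}.

5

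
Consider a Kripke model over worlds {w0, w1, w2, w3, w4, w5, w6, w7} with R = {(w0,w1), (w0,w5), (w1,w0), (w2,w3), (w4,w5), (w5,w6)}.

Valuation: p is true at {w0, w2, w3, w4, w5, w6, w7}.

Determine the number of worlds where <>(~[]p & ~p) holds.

0

w0: successors {w1, w5}; ~[]p & ~p there: w1:F, w5:F. ✗
w1: successors {w0}; ~[]p & ~p there: w0:F. ✗
w2: successors {w3}; ~[]p & ~p there: w3:F. ✗
w3: no successors, so <>(~[]p & ~p) fails. ✗
w4: successors {w5}; ~[]p & ~p there: w5:F. ✗
w5: successors {w6}; ~[]p & ~p there: w6:F. ✗
w6: no successors, so <>(~[]p & ~p) fails. ✗
w7: no successors, so <>(~[]p & ~p) fails. ✗
Satisfying worlds: ∅.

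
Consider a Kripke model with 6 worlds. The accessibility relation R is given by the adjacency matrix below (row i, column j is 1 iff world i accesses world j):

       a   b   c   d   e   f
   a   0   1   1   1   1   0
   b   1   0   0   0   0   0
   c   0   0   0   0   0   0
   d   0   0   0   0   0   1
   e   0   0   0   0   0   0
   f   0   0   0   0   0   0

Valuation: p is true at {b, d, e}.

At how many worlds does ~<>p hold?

a: <>p is T. ✗
b: <>p is F. ✓
c: <>p is F. ✓
d: <>p is F. ✓
e: <>p is F. ✓
f: <>p is F. ✓
Satisfying worlds: {b, c, d, e, f}.

5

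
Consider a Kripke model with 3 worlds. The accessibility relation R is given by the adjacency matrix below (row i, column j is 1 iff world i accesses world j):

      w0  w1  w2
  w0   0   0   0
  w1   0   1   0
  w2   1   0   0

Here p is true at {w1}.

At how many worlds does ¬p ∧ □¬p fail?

w0: ¬p is T, □¬p is T. ✓
w1: ¬p is F, □¬p is F. ✗
w2: ¬p is T, □¬p is T. ✓
Satisfying worlds: {w0, w2}.
So ¬p ∧ □¬p fails at the other 1 world.

1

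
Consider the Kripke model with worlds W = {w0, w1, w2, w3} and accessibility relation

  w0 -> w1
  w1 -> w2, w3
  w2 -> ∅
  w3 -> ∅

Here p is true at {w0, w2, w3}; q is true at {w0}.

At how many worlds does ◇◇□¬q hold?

w0: successors {w1}; ◇□¬q there: w1:T. ✓
w1: successors {w2, w3}; ◇□¬q there: w2:F, w3:F. ✗
w2: no successors, so ◇◇□¬q fails. ✗
w3: no successors, so ◇◇□¬q fails. ✗
Satisfying worlds: {w0}.

1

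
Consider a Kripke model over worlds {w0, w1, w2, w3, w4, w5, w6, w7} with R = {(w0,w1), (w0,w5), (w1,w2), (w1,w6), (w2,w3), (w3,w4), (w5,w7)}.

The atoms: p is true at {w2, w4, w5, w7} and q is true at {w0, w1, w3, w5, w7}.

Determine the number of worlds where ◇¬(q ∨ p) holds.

w0: successors {w1, w5}; ¬(q ∨ p) there: w1:F, w5:F. ✗
w1: successors {w2, w6}; ¬(q ∨ p) there: w2:F, w6:T. ✓
w2: successors {w3}; ¬(q ∨ p) there: w3:F. ✗
w3: successors {w4}; ¬(q ∨ p) there: w4:F. ✗
w4: no successors, so ◇¬(q ∨ p) fails. ✗
w5: successors {w7}; ¬(q ∨ p) there: w7:F. ✗
w6: no successors, so ◇¬(q ∨ p) fails. ✗
w7: no successors, so ◇¬(q ∨ p) fails. ✗
Satisfying worlds: {w1}.

1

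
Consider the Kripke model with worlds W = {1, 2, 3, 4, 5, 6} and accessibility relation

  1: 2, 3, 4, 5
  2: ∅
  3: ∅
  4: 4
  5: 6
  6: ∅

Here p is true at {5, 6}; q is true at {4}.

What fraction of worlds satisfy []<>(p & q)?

1: successors {2, 3, 4, 5}; <>(p & q) there: 2:F, 3:F, 4:F, 5:F. ✗
2: no successors, so []<>(p & q) holds vacuously. ✓
3: no successors, so []<>(p & q) holds vacuously. ✓
4: successors {4}; <>(p & q) there: 4:F. ✗
5: successors {6}; <>(p & q) there: 6:F. ✗
6: no successors, so []<>(p & q) holds vacuously. ✓
That's 3 of 6 worlds, so 3/6 = 1/2.

1/2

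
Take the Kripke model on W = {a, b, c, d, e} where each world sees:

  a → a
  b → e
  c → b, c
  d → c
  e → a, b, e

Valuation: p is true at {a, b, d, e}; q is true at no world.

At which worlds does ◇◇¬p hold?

{c, d}

a: successors {a}; ◇¬p there: a:F. ✗
b: successors {e}; ◇¬p there: e:F. ✗
c: successors {b, c}; ◇¬p there: b:F, c:T. ✓
d: successors {c}; ◇¬p there: c:T. ✓
e: successors {a, b, e}; ◇¬p there: a:F, b:F, e:F. ✗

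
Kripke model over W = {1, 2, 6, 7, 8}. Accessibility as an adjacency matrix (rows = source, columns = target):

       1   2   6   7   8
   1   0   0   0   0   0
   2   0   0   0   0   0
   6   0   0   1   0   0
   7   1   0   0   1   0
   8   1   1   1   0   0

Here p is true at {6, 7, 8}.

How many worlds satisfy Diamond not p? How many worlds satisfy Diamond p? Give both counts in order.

For Diamond not p:
1: no successors, so Diamond not p fails. ✗
2: no successors, so Diamond not p fails. ✗
6: successors {6}; not p there: 6:F. ✗
7: successors {1, 7}; not p there: 1:T, 7:F. ✓
8: successors {1, 2, 6}; not p there: 1:T, 2:T, 6:F. ✓
— 2 worlds.
For Diamond p:
1: no successors, so Diamond p fails. ✗
2: no successors, so Diamond p fails. ✗
6: successors {6}; p there: 6:T. ✓
7: successors {1, 7}; p there: 1:F, 7:T. ✓
8: successors {1, 2, 6}; p there: 1:F, 2:F, 6:T. ✓
— 3 worlds.

2 and 3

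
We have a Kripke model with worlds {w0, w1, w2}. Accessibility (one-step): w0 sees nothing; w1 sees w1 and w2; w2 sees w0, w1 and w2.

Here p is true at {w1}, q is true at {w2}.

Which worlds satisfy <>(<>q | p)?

w0: no successors, so <>(<>q | p) fails. ✗
w1: successors {w1, w2}; <>q | p there: w1:T, w2:T. ✓
w2: successors {w0, w1, w2}; <>q | p there: w0:F, w1:T, w2:T. ✓

{w1, w2}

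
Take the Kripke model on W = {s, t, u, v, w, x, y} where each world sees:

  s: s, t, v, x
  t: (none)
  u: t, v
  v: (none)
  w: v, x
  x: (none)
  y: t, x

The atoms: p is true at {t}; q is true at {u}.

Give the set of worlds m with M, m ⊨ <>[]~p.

{s, u, w, y}

s: successors {s, t, v, x}; []~p there: s:F, t:T, v:T, x:T. ✓
t: no successors, so <>[]~p fails. ✗
u: successors {t, v}; []~p there: t:T, v:T. ✓
v: no successors, so <>[]~p fails. ✗
w: successors {v, x}; []~p there: v:T, x:T. ✓
x: no successors, so <>[]~p fails. ✗
y: successors {t, x}; []~p there: t:T, x:T. ✓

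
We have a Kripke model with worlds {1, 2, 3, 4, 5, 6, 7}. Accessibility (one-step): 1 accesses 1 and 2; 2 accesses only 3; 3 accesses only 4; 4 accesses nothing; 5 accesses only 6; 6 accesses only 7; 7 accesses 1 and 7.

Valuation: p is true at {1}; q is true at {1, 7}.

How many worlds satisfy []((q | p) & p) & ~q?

1: []((q | p) & p) is F, ~q is F. ✗
2: []((q | p) & p) is F, ~q is T. ✗
3: []((q | p) & p) is F, ~q is T. ✗
4: []((q | p) & p) is T, ~q is T. ✓
5: []((q | p) & p) is F, ~q is T. ✗
6: []((q | p) & p) is F, ~q is T. ✗
7: []((q | p) & p) is F, ~q is F. ✗
Satisfying worlds: {4}.

1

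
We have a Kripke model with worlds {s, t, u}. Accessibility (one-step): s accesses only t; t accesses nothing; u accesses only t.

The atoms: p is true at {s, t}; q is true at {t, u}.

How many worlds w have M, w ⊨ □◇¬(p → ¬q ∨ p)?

1

s: successors {t}; ◇¬(p → ¬q ∨ p) there: t:F. ✗
t: no successors, so □◇¬(p → ¬q ∨ p) holds vacuously. ✓
u: successors {t}; ◇¬(p → ¬q ∨ p) there: t:F. ✗
Satisfying worlds: {t}.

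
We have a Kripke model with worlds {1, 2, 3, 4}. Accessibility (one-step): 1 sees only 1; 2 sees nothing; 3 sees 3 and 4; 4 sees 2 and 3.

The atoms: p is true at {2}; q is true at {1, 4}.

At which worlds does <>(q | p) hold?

1: successors {1}; q | p there: 1:T. ✓
2: no successors, so <>(q | p) fails. ✗
3: successors {3, 4}; q | p there: 3:F, 4:T. ✓
4: successors {2, 3}; q | p there: 2:T, 3:F. ✓

{1, 3, 4}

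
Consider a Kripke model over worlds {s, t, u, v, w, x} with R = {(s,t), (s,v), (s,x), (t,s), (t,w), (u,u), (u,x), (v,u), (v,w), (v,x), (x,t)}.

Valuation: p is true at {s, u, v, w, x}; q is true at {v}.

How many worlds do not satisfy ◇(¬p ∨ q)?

4

s: successors {t, v, x}; ¬p ∨ q there: t:T, v:T, x:F. ✓
t: successors {s, w}; ¬p ∨ q there: s:F, w:F. ✗
u: successors {u, x}; ¬p ∨ q there: u:F, x:F. ✗
v: successors {u, w, x}; ¬p ∨ q there: u:F, w:F, x:F. ✗
w: no successors, so ◇(¬p ∨ q) fails. ✗
x: successors {t}; ¬p ∨ q there: t:T. ✓
Satisfying worlds: {s, x}.
So ◇(¬p ∨ q) fails at the other 4 worlds.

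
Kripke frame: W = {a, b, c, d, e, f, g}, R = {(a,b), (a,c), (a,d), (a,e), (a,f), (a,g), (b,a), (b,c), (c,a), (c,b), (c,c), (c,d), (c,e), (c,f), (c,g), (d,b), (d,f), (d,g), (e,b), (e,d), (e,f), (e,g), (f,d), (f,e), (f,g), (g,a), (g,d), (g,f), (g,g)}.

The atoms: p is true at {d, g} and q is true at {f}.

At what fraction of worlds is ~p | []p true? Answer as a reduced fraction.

5/7

a: ~p is T, []p is F. ✓
b: ~p is T, []p is F. ✓
c: ~p is T, []p is F. ✓
d: ~p is F, []p is F. ✗
e: ~p is T, []p is F. ✓
f: ~p is T, []p is F. ✓
g: ~p is F, []p is F. ✗
That's 5 of 7 worlds, so 5/7.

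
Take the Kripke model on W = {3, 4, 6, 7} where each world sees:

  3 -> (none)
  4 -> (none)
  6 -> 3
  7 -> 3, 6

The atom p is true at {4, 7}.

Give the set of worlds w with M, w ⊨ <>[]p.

3: no successors, so <>[]p fails. ✗
4: no successors, so <>[]p fails. ✗
6: successors {3}; []p there: 3:T. ✓
7: successors {3, 6}; []p there: 3:T, 6:F. ✓

{6, 7}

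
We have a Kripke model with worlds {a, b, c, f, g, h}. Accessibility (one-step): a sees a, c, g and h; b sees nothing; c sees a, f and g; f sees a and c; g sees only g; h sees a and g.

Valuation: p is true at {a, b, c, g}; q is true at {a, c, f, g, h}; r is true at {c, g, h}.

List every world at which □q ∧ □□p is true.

{b, g}

a: □q is T, □□p is F. ✗
b: □q is T, □□p is T. ✓
c: □q is T, □□p is F. ✗
f: □q is T, □□p is F. ✗
g: □q is T, □□p is T. ✓
h: □q is T, □□p is F. ✗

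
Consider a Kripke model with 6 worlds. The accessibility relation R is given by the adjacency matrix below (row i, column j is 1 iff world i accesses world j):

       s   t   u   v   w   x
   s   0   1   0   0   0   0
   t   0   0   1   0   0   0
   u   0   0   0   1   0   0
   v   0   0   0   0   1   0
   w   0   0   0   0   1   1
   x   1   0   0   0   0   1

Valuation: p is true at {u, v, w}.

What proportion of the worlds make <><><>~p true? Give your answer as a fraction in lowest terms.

2/3

s: successors {t}; <><>~p there: t:F. ✗
t: successors {u}; <><>~p there: u:F. ✗
u: successors {v}; <><>~p there: v:T. ✓
v: successors {w}; <><>~p there: w:T. ✓
w: successors {w, x}; <><>~p there: w:T, x:T. ✓
x: successors {s, x}; <><>~p there: s:F, x:T. ✓
That's 4 of 6 worlds, so 4/6 = 2/3.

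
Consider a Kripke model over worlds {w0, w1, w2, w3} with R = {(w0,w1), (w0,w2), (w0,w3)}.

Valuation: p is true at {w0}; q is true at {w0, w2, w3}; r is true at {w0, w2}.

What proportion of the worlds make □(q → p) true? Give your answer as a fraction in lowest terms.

w0: successors {w1, w2, w3}; q → p there: w1:T, w2:F, w3:F. ✗
w1: no successors, so □(q → p) holds vacuously. ✓
w2: no successors, so □(q → p) holds vacuously. ✓
w3: no successors, so □(q → p) holds vacuously. ✓
That's 3 of 4 worlds, so 3/4.

3/4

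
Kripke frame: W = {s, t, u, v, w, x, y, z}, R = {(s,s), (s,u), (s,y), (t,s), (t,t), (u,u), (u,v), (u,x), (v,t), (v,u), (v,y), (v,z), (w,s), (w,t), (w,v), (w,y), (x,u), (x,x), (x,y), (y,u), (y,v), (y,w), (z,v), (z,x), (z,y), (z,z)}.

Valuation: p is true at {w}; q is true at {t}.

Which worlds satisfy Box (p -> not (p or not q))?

s: successors {s, u, y}; p -> not (p or not q) there: s:T, u:T, y:T. ✓
t: successors {s, t}; p -> not (p or not q) there: s:T, t:T. ✓
u: successors {u, v, x}; p -> not (p or not q) there: u:T, v:T, x:T. ✓
v: successors {t, u, y, z}; p -> not (p or not q) there: t:T, u:T, y:T, z:T. ✓
w: successors {s, t, v, y}; p -> not (p or not q) there: s:T, t:T, v:T, y:T. ✓
x: successors {u, x, y}; p -> not (p or not q) there: u:T, x:T, y:T. ✓
y: successors {u, v, w}; p -> not (p or not q) there: u:T, v:T, w:F. ✗
z: successors {v, x, y, z}; p -> not (p or not q) there: v:T, x:T, y:T, z:T. ✓

{s, t, u, v, w, x, z}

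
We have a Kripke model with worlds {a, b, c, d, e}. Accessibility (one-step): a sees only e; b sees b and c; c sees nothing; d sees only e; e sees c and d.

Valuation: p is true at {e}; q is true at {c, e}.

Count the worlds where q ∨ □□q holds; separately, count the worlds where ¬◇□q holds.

For q ∨ □□q:
a: q is F, □□q is F. ✗
b: q is F, □□q is F. ✗
c: q is T, □□q is T. ✓
d: q is F, □□q is F. ✗
e: q is T, □□q is T. ✓
— 2 worlds.
For ¬◇□q:
a: ◇□q is F. ✓
b: ◇□q is T. ✗
c: ◇□q is F. ✓
d: ◇□q is F. ✓
e: ◇□q is T. ✗
— 3 worlds.

2 and 3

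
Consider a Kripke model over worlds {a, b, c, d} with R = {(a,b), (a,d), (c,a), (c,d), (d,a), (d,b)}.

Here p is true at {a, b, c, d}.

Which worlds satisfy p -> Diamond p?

{a, c, d}

a: p is T, Diamond p is T. ✓
b: p is T, Diamond p is F. ✗
c: p is T, Diamond p is T. ✓
d: p is T, Diamond p is T. ✓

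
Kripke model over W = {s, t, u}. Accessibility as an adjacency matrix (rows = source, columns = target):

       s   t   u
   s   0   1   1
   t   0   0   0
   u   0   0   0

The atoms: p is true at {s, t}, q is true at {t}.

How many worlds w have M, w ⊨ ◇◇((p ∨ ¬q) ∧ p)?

s: successors {t, u}; ◇((p ∨ ¬q) ∧ p) there: t:F, u:F. ✗
t: no successors, so ◇◇((p ∨ ¬q) ∧ p) fails. ✗
u: no successors, so ◇◇((p ∨ ¬q) ∧ p) fails. ✗
Satisfying worlds: ∅.

0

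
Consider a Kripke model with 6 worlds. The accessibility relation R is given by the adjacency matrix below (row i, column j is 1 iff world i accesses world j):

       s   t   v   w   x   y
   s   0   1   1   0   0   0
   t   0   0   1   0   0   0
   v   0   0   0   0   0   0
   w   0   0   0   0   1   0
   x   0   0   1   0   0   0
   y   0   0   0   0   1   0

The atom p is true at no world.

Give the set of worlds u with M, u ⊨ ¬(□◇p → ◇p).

s: □◇p → ◇p is T. ✗
t: □◇p → ◇p is T. ✗
v: □◇p → ◇p is F. ✓
w: □◇p → ◇p is T. ✗
x: □◇p → ◇p is T. ✗
y: □◇p → ◇p is T. ✗

{v}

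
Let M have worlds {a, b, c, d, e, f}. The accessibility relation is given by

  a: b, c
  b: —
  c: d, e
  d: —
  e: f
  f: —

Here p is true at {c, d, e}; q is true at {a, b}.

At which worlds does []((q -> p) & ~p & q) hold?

{b, d, f}

a: successors {b, c}; (q -> p) & ~p & q there: b:F, c:F. ✗
b: no successors, so []((q -> p) & ~p & q) holds vacuously. ✓
c: successors {d, e}; (q -> p) & ~p & q there: d:F, e:F. ✗
d: no successors, so []((q -> p) & ~p & q) holds vacuously. ✓
e: successors {f}; (q -> p) & ~p & q there: f:F. ✗
f: no successors, so []((q -> p) & ~p & q) holds vacuously. ✓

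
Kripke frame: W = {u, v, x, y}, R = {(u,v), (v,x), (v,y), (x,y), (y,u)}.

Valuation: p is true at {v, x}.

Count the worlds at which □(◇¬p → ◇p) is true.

u: successors {v}; ◇¬p → ◇p there: v:T. ✓
v: successors {x, y}; ◇¬p → ◇p there: x:F, y:F. ✗
x: successors {y}; ◇¬p → ◇p there: y:F. ✗
y: successors {u}; ◇¬p → ◇p there: u:T. ✓
Satisfying worlds: {u, y}.

2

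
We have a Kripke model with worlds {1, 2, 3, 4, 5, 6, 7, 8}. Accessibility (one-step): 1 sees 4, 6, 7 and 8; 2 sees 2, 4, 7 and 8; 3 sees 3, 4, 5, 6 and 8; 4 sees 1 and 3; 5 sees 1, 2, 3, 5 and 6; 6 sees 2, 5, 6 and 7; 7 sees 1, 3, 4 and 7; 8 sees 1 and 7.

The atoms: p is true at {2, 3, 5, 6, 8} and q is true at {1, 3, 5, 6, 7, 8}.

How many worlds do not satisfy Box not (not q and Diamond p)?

6

1: successors {4, 6, 7, 8}; not (not q and Diamond p) there: 4:F, 6:T, 7:T, 8:T. ✗
2: successors {2, 4, 7, 8}; not (not q and Diamond p) there: 2:F, 4:F, 7:T, 8:T. ✗
3: successors {3, 4, 5, 6, 8}; not (not q and Diamond p) there: 3:T, 4:F, 5:T, 6:T, 8:T. ✗
4: successors {1, 3}; not (not q and Diamond p) there: 1:T, 3:T. ✓
5: successors {1, 2, 3, 5, 6}; not (not q and Diamond p) there: 1:T, 2:F, 3:T, 5:T, 6:T. ✗
6: successors {2, 5, 6, 7}; not (not q and Diamond p) there: 2:F, 5:T, 6:T, 7:T. ✗
7: successors {1, 3, 4, 7}; not (not q and Diamond p) there: 1:T, 3:T, 4:F, 7:T. ✗
8: successors {1, 7}; not (not q and Diamond p) there: 1:T, 7:T. ✓
Satisfying worlds: {4, 8}.
So Box not (not q and Diamond p) fails at the other 6 worlds.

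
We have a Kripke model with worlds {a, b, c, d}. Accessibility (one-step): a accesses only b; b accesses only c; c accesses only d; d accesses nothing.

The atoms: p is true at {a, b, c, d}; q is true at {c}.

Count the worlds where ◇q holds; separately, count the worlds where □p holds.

1 and 4

For ◇q:
a: successors {b}; q there: b:F. ✗
b: successors {c}; q there: c:T. ✓
c: successors {d}; q there: d:F. ✗
d: no successors, so ◇q fails. ✗
— 1 world.
For □p:
a: successors {b}; p there: b:T. ✓
b: successors {c}; p there: c:T. ✓
c: successors {d}; p there: d:T. ✓
d: no successors, so □p holds vacuously. ✓
— 4 worlds.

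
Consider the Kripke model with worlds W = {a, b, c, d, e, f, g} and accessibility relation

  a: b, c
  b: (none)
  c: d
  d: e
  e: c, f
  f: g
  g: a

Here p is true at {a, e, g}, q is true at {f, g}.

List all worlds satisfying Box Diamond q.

a: successors {b, c}; Diamond q there: b:F, c:F. ✗
b: no successors, so Box Diamond q holds vacuously. ✓
c: successors {d}; Diamond q there: d:F. ✗
d: successors {e}; Diamond q there: e:T. ✓
e: successors {c, f}; Diamond q there: c:F, f:T. ✗
f: successors {g}; Diamond q there: g:F. ✗
g: successors {a}; Diamond q there: a:F. ✗

{b, d}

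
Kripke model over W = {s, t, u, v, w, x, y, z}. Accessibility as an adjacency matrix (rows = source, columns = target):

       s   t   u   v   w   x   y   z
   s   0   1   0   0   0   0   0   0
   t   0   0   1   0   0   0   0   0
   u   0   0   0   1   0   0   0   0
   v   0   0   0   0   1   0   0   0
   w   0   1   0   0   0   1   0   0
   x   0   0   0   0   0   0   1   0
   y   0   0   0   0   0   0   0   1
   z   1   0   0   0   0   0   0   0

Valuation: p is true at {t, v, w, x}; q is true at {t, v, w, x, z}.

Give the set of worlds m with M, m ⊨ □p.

s: successors {t}; p there: t:T. ✓
t: successors {u}; p there: u:F. ✗
u: successors {v}; p there: v:T. ✓
v: successors {w}; p there: w:T. ✓
w: successors {t, x}; p there: t:T, x:T. ✓
x: successors {y}; p there: y:F. ✗
y: successors {z}; p there: z:F. ✗
z: successors {s}; p there: s:F. ✗

{s, u, v, w}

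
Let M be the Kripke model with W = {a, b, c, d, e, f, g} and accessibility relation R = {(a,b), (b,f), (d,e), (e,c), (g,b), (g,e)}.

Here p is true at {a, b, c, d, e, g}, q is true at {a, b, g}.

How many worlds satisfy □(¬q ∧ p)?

a: successors {b}; ¬q ∧ p there: b:F. ✗
b: successors {f}; ¬q ∧ p there: f:F. ✗
c: no successors, so □(¬q ∧ p) holds vacuously. ✓
d: successors {e}; ¬q ∧ p there: e:T. ✓
e: successors {c}; ¬q ∧ p there: c:T. ✓
f: no successors, so □(¬q ∧ p) holds vacuously. ✓
g: successors {b, e}; ¬q ∧ p there: b:F, e:T. ✗
Satisfying worlds: {c, d, e, f}.

4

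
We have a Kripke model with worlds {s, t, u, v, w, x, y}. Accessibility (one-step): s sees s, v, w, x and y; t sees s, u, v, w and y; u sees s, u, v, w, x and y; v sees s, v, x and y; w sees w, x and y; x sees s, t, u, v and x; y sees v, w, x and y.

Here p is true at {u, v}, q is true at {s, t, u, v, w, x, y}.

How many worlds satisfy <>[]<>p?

s: successors {s, v, w, x, y}; []<>p there: s:F, v:T, w:F, x:T, y:F. ✓
t: successors {s, u, v, w, y}; []<>p there: s:F, u:F, v:T, w:F, y:F. ✓
u: successors {s, u, v, w, x, y}; []<>p there: s:F, u:F, v:T, w:F, x:T, y:F. ✓
v: successors {s, v, x, y}; []<>p there: s:F, v:T, x:T, y:F. ✓
w: successors {w, x, y}; []<>p there: w:F, x:T, y:F. ✓
x: successors {s, t, u, v, x}; []<>p there: s:F, t:F, u:F, v:T, x:T. ✓
y: successors {v, w, x, y}; []<>p there: v:T, w:F, x:T, y:F. ✓
Satisfying worlds: {s, t, u, v, w, x, y}.

7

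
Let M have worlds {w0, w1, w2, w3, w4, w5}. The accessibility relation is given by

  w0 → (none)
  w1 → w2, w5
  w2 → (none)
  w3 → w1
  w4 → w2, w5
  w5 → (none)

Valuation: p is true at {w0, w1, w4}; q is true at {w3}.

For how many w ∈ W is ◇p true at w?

1

w0: no successors, so ◇p fails. ✗
w1: successors {w2, w5}; p there: w2:F, w5:F. ✗
w2: no successors, so ◇p fails. ✗
w3: successors {w1}; p there: w1:T. ✓
w4: successors {w2, w5}; p there: w2:F, w5:F. ✗
w5: no successors, so ◇p fails. ✗
Satisfying worlds: {w3}.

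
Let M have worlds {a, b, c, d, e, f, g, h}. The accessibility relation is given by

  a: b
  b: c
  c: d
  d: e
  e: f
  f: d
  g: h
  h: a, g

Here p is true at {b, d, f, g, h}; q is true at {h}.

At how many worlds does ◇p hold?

6

a: successors {b}; p there: b:T. ✓
b: successors {c}; p there: c:F. ✗
c: successors {d}; p there: d:T. ✓
d: successors {e}; p there: e:F. ✗
e: successors {f}; p there: f:T. ✓
f: successors {d}; p there: d:T. ✓
g: successors {h}; p there: h:T. ✓
h: successors {a, g}; p there: a:F, g:T. ✓
Satisfying worlds: {a, c, e, f, g, h}.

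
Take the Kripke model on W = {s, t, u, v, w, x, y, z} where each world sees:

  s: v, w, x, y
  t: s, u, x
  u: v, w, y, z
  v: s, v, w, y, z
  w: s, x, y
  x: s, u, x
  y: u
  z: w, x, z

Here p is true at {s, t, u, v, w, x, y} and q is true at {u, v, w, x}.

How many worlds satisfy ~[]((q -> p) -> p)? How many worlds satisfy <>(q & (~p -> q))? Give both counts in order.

For ~[]((q -> p) -> p):
s: []((q -> p) -> p) is T. ✗
t: []((q -> p) -> p) is T. ✗
u: []((q -> p) -> p) is F. ✓
v: []((q -> p) -> p) is F. ✓
w: []((q -> p) -> p) is T. ✗
x: []((q -> p) -> p) is T. ✗
y: []((q -> p) -> p) is T. ✗
z: []((q -> p) -> p) is F. ✓
— 3 worlds.
For <>(q & (~p -> q)):
s: successors {v, w, x, y}; q & (~p -> q) there: v:T, w:T, x:T, y:F. ✓
t: successors {s, u, x}; q & (~p -> q) there: s:F, u:T, x:T. ✓
u: successors {v, w, y, z}; q & (~p -> q) there: v:T, w:T, y:F, z:F. ✓
v: successors {s, v, w, y, z}; q & (~p -> q) there: s:F, v:T, w:T, y:F, z:F. ✓
w: successors {s, x, y}; q & (~p -> q) there: s:F, x:T, y:F. ✓
x: successors {s, u, x}; q & (~p -> q) there: s:F, u:T, x:T. ✓
y: successors {u}; q & (~p -> q) there: u:T. ✓
z: successors {w, x, z}; q & (~p -> q) there: w:T, x:T, z:F. ✓
— 8 worlds.

3 and 8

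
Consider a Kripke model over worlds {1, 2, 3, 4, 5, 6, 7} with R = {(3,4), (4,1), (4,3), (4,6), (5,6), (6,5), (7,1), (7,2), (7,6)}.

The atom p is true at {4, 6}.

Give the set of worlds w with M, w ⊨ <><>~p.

{3, 4, 5, 7}

1: no successors, so <><>~p fails. ✗
2: no successors, so <><>~p fails. ✗
3: successors {4}; <>~p there: 4:T. ✓
4: successors {1, 3, 6}; <>~p there: 1:F, 3:F, 6:T. ✓
5: successors {6}; <>~p there: 6:T. ✓
6: successors {5}; <>~p there: 5:F. ✗
7: successors {1, 2, 6}; <>~p there: 1:F, 2:F, 6:T. ✓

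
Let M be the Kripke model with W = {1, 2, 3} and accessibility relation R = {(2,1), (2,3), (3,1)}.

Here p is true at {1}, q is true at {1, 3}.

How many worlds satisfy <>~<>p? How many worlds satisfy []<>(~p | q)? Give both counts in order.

2 and 1

For <>~<>p:
1: no successors, so <>~<>p fails. ✗
2: successors {1, 3}; ~<>p there: 1:T, 3:F. ✓
3: successors {1}; ~<>p there: 1:T. ✓
— 2 worlds.
For []<>(~p | q):
1: no successors, so []<>(~p | q) holds vacuously. ✓
2: successors {1, 3}; <>(~p | q) there: 1:F, 3:T. ✗
3: successors {1}; <>(~p | q) there: 1:F. ✗
— 1 world.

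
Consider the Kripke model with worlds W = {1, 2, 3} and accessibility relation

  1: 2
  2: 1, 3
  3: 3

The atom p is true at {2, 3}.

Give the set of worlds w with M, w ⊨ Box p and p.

{3}

1: Box p is T, p is F. ✗
2: Box p is F, p is T. ✗
3: Box p is T, p is T. ✓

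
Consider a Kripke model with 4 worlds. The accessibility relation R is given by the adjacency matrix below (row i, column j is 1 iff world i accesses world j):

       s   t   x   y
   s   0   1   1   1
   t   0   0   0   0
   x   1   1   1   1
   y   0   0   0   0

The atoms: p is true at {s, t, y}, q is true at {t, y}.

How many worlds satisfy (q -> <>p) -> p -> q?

3

s: q -> <>p is T, p -> q is F. ✗
t: q -> <>p is F, p -> q is T. ✓
x: q -> <>p is T, p -> q is T. ✓
y: q -> <>p is F, p -> q is T. ✓
Satisfying worlds: {t, x, y}.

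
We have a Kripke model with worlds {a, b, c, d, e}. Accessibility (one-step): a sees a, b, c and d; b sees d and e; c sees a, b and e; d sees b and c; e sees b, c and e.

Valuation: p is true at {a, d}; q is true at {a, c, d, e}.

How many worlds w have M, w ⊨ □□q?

0

a: successors {a, b, c, d}; □q there: a:F, b:T, c:F, d:F. ✗
b: successors {d, e}; □q there: d:F, e:F. ✗
c: successors {a, b, e}; □q there: a:F, b:T, e:F. ✗
d: successors {b, c}; □q there: b:T, c:F. ✗
e: successors {b, c, e}; □q there: b:T, c:F, e:F. ✗
Satisfying worlds: ∅.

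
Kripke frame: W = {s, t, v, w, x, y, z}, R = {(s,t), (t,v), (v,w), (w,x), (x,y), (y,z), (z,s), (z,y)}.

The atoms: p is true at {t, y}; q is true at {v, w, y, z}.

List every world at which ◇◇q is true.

{s, t, w, x, y, z}

s: successors {t}; ◇q there: t:T. ✓
t: successors {v}; ◇q there: v:T. ✓
v: successors {w}; ◇q there: w:F. ✗
w: successors {x}; ◇q there: x:T. ✓
x: successors {y}; ◇q there: y:T. ✓
y: successors {z}; ◇q there: z:T. ✓
z: successors {s, y}; ◇q there: s:F, y:T. ✓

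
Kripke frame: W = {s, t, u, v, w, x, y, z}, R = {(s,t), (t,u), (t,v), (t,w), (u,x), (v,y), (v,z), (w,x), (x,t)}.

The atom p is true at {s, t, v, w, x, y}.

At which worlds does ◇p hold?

s: successors {t}; p there: t:T. ✓
t: successors {u, v, w}; p there: u:F, v:T, w:T. ✓
u: successors {x}; p there: x:T. ✓
v: successors {y, z}; p there: y:T, z:F. ✓
w: successors {x}; p there: x:T. ✓
x: successors {t}; p there: t:T. ✓
y: no successors, so ◇p fails. ✗
z: no successors, so ◇p fails. ✗

{s, t, u, v, w, x}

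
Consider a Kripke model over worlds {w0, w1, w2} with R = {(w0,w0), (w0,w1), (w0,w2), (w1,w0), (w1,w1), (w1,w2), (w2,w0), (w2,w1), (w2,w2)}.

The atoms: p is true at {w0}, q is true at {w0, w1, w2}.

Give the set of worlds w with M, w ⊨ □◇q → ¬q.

∅

w0: □◇q is T, ¬q is F. ✗
w1: □◇q is T, ¬q is F. ✗
w2: □◇q is T, ¬q is F. ✗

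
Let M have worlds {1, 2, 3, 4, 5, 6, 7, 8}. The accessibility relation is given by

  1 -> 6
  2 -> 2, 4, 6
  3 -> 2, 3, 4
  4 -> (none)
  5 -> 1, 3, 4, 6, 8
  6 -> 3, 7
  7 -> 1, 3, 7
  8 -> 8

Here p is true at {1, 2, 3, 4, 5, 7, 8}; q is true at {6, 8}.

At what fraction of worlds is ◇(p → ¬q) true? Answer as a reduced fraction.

3/4

1: successors {6}; p → ¬q there: 6:T. ✓
2: successors {2, 4, 6}; p → ¬q there: 2:T, 4:T, 6:T. ✓
3: successors {2, 3, 4}; p → ¬q there: 2:T, 3:T, 4:T. ✓
4: no successors, so ◇(p → ¬q) fails. ✗
5: successors {1, 3, 4, 6, 8}; p → ¬q there: 1:T, 3:T, 4:T, 6:T, 8:F. ✓
6: successors {3, 7}; p → ¬q there: 3:T, 7:T. ✓
7: successors {1, 3, 7}; p → ¬q there: 1:T, 3:T, 7:T. ✓
8: successors {8}; p → ¬q there: 8:F. ✗
That's 6 of 8 worlds, so 6/8 = 3/4.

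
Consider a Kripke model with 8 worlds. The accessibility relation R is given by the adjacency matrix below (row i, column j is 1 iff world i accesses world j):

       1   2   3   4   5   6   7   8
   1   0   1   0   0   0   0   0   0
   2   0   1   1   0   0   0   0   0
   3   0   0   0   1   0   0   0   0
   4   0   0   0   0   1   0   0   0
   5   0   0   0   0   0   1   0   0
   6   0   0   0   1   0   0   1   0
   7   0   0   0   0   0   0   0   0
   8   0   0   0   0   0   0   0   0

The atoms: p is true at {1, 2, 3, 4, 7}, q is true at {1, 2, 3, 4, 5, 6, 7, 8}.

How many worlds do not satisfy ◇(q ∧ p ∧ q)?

4

1: successors {2}; q ∧ p ∧ q there: 2:T. ✓
2: successors {2, 3}; q ∧ p ∧ q there: 2:T, 3:T. ✓
3: successors {4}; q ∧ p ∧ q there: 4:T. ✓
4: successors {5}; q ∧ p ∧ q there: 5:F. ✗
5: successors {6}; q ∧ p ∧ q there: 6:F. ✗
6: successors {4, 7}; q ∧ p ∧ q there: 4:T, 7:T. ✓
7: no successors, so ◇(q ∧ p ∧ q) fails. ✗
8: no successors, so ◇(q ∧ p ∧ q) fails. ✗
Satisfying worlds: {1, 2, 3, 6}.
So ◇(q ∧ p ∧ q) fails at the other 4 worlds.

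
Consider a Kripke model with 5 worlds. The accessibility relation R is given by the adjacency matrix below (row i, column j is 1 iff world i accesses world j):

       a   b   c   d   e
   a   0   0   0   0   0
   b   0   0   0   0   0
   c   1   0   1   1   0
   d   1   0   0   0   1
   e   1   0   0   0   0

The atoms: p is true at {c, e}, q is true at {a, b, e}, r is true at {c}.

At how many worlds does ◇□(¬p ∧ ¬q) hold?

a: no successors, so ◇□(¬p ∧ ¬q) fails. ✗
b: no successors, so ◇□(¬p ∧ ¬q) fails. ✗
c: successors {a, c, d}; □(¬p ∧ ¬q) there: a:T, c:F, d:F. ✓
d: successors {a, e}; □(¬p ∧ ¬q) there: a:T, e:F. ✓
e: successors {a}; □(¬p ∧ ¬q) there: a:T. ✓
Satisfying worlds: {c, d, e}.

3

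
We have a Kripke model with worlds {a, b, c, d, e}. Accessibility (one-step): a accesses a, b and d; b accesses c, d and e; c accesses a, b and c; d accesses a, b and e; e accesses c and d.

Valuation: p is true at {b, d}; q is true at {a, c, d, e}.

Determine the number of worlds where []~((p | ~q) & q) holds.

a: successors {a, b, d}; ~((p | ~q) & q) there: a:T, b:T, d:F. ✗
b: successors {c, d, e}; ~((p | ~q) & q) there: c:T, d:F, e:T. ✗
c: successors {a, b, c}; ~((p | ~q) & q) there: a:T, b:T, c:T. ✓
d: successors {a, b, e}; ~((p | ~q) & q) there: a:T, b:T, e:T. ✓
e: successors {c, d}; ~((p | ~q) & q) there: c:T, d:F. ✗
Satisfying worlds: {c, d}.

2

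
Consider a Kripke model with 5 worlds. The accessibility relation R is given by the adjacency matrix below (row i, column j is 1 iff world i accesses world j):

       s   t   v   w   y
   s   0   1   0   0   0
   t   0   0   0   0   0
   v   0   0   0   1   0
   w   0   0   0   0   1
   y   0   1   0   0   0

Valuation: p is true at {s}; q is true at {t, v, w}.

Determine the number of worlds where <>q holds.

3

s: successors {t}; q there: t:T. ✓
t: no successors, so <>q fails. ✗
v: successors {w}; q there: w:T. ✓
w: successors {y}; q there: y:F. ✗
y: successors {t}; q there: t:T. ✓
Satisfying worlds: {s, v, y}.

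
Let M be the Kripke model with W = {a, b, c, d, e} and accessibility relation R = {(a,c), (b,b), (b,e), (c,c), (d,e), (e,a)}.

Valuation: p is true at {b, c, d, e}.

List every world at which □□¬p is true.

{d}

a: successors {c}; □¬p there: c:F. ✗
b: successors {b, e}; □¬p there: b:F, e:T. ✗
c: successors {c}; □¬p there: c:F. ✗
d: successors {e}; □¬p there: e:T. ✓
e: successors {a}; □¬p there: a:F. ✗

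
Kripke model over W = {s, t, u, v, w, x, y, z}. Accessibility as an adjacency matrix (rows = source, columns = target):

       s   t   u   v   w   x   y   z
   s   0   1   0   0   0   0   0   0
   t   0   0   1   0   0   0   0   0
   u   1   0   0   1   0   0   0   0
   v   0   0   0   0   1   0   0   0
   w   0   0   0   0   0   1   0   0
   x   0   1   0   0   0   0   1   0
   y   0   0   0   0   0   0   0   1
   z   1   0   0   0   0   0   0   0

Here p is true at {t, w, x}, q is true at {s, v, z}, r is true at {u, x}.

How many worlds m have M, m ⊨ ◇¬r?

6

s: successors {t}; ¬r there: t:T. ✓
t: successors {u}; ¬r there: u:F. ✗
u: successors {s, v}; ¬r there: s:T, v:T. ✓
v: successors {w}; ¬r there: w:T. ✓
w: successors {x}; ¬r there: x:F. ✗
x: successors {t, y}; ¬r there: t:T, y:T. ✓
y: successors {z}; ¬r there: z:T. ✓
z: successors {s}; ¬r there: s:T. ✓
Satisfying worlds: {s, u, v, x, y, z}.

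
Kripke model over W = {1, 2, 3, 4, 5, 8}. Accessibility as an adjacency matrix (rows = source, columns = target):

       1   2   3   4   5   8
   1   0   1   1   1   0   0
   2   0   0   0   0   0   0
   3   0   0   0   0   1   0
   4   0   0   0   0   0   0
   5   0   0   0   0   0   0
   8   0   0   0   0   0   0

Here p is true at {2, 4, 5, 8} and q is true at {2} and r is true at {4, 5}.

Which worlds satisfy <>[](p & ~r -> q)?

1: successors {2, 3, 4}; [](p & ~r -> q) there: 2:T, 3:T, 4:T. ✓
2: no successors, so <>[](p & ~r -> q) fails. ✗
3: successors {5}; [](p & ~r -> q) there: 5:T. ✓
4: no successors, so <>[](p & ~r -> q) fails. ✗
5: no successors, so <>[](p & ~r -> q) fails. ✗
8: no successors, so <>[](p & ~r -> q) fails. ✗

{1, 3}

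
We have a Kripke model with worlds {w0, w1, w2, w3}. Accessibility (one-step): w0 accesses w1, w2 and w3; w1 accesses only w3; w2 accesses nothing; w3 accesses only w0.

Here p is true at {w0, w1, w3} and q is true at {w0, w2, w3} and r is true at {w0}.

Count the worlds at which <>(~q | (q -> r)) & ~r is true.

w0: <>(~q | (q -> r)) is T, ~r is F. ✗
w1: <>(~q | (q -> r)) is F, ~r is T. ✗
w2: <>(~q | (q -> r)) is F, ~r is T. ✗
w3: <>(~q | (q -> r)) is T, ~r is T. ✓
Satisfying worlds: {w3}.

1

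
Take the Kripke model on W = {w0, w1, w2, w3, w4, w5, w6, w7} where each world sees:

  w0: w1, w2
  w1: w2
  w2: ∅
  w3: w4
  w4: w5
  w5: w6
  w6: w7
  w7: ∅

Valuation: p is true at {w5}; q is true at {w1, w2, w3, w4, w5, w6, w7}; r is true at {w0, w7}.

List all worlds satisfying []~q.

{w2, w7}

w0: successors {w1, w2}; ~q there: w1:F, w2:F. ✗
w1: successors {w2}; ~q there: w2:F. ✗
w2: no successors, so []~q holds vacuously. ✓
w3: successors {w4}; ~q there: w4:F. ✗
w4: successors {w5}; ~q there: w5:F. ✗
w5: successors {w6}; ~q there: w6:F. ✗
w6: successors {w7}; ~q there: w7:F. ✗
w7: no successors, so []~q holds vacuously. ✓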